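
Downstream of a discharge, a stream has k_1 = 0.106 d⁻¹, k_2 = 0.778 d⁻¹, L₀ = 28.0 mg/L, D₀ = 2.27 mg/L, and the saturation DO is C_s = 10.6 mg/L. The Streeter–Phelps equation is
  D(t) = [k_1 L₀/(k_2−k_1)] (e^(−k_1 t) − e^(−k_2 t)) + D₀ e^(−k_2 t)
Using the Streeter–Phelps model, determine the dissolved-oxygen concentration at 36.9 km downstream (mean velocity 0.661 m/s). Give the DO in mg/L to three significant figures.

DO ≈ 7.77 mg/L

Travel time t = x/v = 36.9 km / (0.661 m/s) = 36900 m / 0.661 m/s = 55820 s = 0.6461 d.
k_1 L₀/(k_2−k_1) = 0.106×28.0/(0.778−0.106) = 2.968/0.6720 = 4.417 mg/L.
e^(−k_1 t) = e^(−0.106×0.6461) = 0.9338; e^(−k_2 t) = e^(−0.778×0.6461) = 0.6049.
D = 4.417 × (0.9338 − 0.6049) + 2.27 × 0.6049 = 1.453 + 1.373 = 2.826 mg/L.
DO = C_s − D = 10.6 − 2.826 = 7.774 mg/L.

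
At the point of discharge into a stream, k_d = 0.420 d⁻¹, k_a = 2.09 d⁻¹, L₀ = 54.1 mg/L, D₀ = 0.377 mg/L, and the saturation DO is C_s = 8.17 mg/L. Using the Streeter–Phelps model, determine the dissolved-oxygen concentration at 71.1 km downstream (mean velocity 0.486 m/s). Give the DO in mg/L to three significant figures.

Travel time t = x/v = 71.1 km / (0.486 m/s) = 71100 m / 0.486 m/s = 146300 s = 1.693 d.
k_d L₀/(k_a−k_d) = 0.420×54.1/(2.09−0.420) = 22.72/1.670 = 13.61 mg/L.
e^(−k_d t) = e^(−0.420×1.693) = 0.4911; e^(−k_a t) = e^(−2.09×1.693) = 0.02905.
D = 13.61 × (0.4911 − 0.02905) + 0.377 × 0.02905 = 6.286 + 0.01095 = 6.297 mg/L.
DO = C_s − D = 8.17 − 6.297 = 1.873 mg/L.

DO ≈ 1.87 mg/L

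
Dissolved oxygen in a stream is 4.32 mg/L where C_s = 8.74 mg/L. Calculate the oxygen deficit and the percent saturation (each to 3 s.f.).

D = C_s − C = 8.74 − 4.32 = 4.42 mg/L.
% saturation = 4.32/8.74 × 100 = 49.4 %.

D ≈ 4.42 mg/L; 49.4 % saturation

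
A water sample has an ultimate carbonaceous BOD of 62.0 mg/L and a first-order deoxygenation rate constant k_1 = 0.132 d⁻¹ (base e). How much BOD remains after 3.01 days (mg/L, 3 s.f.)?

L_t = L₀ e^(−k_1 t) = 62.0 × e^(−0.132×3.01) = 62.0 × 0.6721 = 41.67 mg/L.

L ≈ 41.7 mg/L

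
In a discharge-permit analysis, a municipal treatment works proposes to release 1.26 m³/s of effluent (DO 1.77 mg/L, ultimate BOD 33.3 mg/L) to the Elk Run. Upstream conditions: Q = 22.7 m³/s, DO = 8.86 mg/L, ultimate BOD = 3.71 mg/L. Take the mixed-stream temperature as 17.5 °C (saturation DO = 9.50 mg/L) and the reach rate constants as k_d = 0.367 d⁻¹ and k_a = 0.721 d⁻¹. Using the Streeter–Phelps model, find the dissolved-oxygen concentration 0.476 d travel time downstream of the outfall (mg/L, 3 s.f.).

Mixed DO = (22.7×8.86 + 1.26×1.77)/(22.7+1.26) = 203.4/23.96 = 8.487 mg/L.
Mixed L₀ = (22.7×3.71 + 1.26×33.3)/(23.96) = 126.2/23.96 = 5.266 mg/L.
Initial deficit D₀ = C_s − DO₀ = 9.50 − 8.487 = 1.013 mg/L.
D(0.476) = [0.367×5.266/(0.721−0.367)](e^(−0.367×0.476) − e^(−0.721×0.476)) + 1.013 e^(−0.721×0.476)
= 5.459 × (0.8397 − 0.7095) + 1.013 × 0.7095 = 1.430 mg/L.
DO = 9.50 − 1.430 = 8.070 mg/L.

DO ≈ 8.07 mg/L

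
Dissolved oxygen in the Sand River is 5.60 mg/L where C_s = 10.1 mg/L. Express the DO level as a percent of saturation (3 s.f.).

55.4 % saturation

% saturation = C/C_s × 100 = 5.60/10.1 × 100 = 55.4 %.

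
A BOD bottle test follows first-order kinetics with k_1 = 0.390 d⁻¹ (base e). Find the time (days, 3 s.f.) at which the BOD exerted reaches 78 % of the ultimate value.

t ≈ 3.88 d

y/L₀ = 1 − e^(−k_1 t) = 0.78 ⇒ e^(−k_1 t) = 0.220
t = −ln(0.220) / 0.390 = 1.514 / 0.390 = 3.882 d.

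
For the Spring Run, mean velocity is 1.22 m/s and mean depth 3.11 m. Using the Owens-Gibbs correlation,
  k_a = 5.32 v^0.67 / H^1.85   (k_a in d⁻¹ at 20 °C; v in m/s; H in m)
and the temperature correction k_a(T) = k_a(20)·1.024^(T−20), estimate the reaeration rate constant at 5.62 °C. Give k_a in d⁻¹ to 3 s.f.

k_a(20) = 5.32 × 1.22^0.67 / 3.11^1.85 = 5.32 × 1.143 / 8.158 = 0.7450 d⁻¹.
k_a(5.62) = 0.7450 × 1.024^(5.62−20) = 0.7450 × 0.7110 = 0.5297 d⁻¹.

k_a ≈ 0.530 d⁻¹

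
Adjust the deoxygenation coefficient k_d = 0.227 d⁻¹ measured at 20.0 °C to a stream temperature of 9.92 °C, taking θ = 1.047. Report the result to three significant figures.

k_d ≈ 0.143 d⁻¹

k_d(T₂) = k_d(T₁) · θ^(T₂−T₁) = 0.227 × 1.047^(9.92−20.0)
= 0.227 × 1.047^-10.1 = 0.227 × 0.6294 = 0.1429 d⁻¹.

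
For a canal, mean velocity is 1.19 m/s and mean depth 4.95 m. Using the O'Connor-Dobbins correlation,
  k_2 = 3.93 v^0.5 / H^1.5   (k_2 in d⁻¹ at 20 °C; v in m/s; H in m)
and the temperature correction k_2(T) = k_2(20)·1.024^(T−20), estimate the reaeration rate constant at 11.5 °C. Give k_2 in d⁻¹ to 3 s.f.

k_2 ≈ 0.318 d⁻¹

k_2(20) = 3.93 × 1.19^0.5 / 4.95^1.5 = 3.93 × 1.091 / 11.01 = 0.3893 d⁻¹.
k_2(11.5) = 0.3893 × 1.024^(11.5−20) = 0.3893 × 0.8174 = 0.3182 d⁻¹.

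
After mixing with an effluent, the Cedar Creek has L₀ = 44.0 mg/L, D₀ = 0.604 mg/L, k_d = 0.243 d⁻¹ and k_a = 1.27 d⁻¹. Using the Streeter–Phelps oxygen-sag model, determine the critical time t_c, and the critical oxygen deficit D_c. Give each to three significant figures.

t_c ≈ 1.55 d; D_c ≈ 5.77 mg/L

At the critical point dD/dt = 0, so k_d L₀ e^(−k_d t) = k_a D. Substituting D(t) from the Streeter–Phelps equation and solving for t gives
t_c = ln[(k_a/k_d)(1 − D₀(k_a−k_d)/(k_d L₀))] / (k_a−k_d).
Here k_a−k_d = 1.027 d⁻¹ and 1 − D₀(k_a−k_d)/(k_d L₀) = 1 − 0.604×1.027/(0.243×44.0) = 0.9420, so
t_c = ln(5.226 × 0.9420) / 1.027 = 1.594 / 1.027 = 1.552 d.
D_c = (k_d/k_a) L₀ e^(−k_d t_c) = (0.243/1.27) × 44.0 × e^(−0.243×1.552) = 0.1913 × 44.0 × 0.6858 = 5.774 mg/L.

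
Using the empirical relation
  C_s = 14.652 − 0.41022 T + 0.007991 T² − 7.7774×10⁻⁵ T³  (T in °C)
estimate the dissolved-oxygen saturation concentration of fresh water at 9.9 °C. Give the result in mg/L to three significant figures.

C_s = 14.652 − 0.41022×9.9 + 0.007991×9.9² − 7.7774×10⁻⁵×9.9³ = 11.30 mg/L.

C_s ≈ 11.3 mg/L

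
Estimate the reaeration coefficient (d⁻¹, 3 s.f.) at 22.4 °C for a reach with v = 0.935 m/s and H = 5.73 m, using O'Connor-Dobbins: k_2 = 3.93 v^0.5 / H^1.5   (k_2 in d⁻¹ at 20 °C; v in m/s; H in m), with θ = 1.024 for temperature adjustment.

k_2(20) = 3.93 × 0.935^0.5 / 5.73^1.5 = 3.93 × 0.9670 / 13.72 = 0.2771 d⁻¹.
k_2(22.4) = 0.2771 × 1.024^(22.4−20) = 0.2771 × 1.059 = 0.2933 d⁻¹.

k_2 ≈ 0.293 d⁻¹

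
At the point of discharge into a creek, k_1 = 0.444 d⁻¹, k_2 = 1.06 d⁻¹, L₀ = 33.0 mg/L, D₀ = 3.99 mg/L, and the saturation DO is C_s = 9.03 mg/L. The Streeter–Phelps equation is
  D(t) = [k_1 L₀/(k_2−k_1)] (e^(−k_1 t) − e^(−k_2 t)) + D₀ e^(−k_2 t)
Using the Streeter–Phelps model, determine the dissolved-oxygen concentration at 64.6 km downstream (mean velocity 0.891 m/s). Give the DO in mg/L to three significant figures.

DO ≈ 0.776 mg/L

Travel time t = x/v = 64.6 km / (0.891 m/s) = 64600 m / 0.891 m/s = 72500 s = 0.8392 d.
k_1 L₀/(k_2−k_1) = 0.444×33.0/(1.06−0.444) = 14.65/0.6160 = 23.79 mg/L.
e^(−k_1 t) = e^(−0.444×0.8392) = 0.6890; e^(−k_2 t) = e^(−1.06×0.8392) = 0.4109.
D = 23.79 × (0.6890 − 0.4109) + 3.99 × 0.4109 = 6.615 + 1.639 = 8.254 mg/L.
DO = C_s − D = 9.03 − 8.254 = 0.7761 mg/L.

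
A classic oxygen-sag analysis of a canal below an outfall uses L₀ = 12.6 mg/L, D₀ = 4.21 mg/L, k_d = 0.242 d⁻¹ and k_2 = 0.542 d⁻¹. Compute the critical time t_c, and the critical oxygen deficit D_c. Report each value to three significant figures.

t_c ≈ 0.905 d; D_c ≈ 4.52 mg/L

At the critical point dD/dt = 0, so k_d L₀ e^(−k_d t) = k_2 D. Substituting D(t) from the Streeter–Phelps equation and solving for t gives
t_c = ln[(k_2/k_d)(1 − D₀(k_2−k_d)/(k_d L₀))] / (k_2−k_d).
Here k_2−k_d = 0.3000 d⁻¹ and 1 − D₀(k_2−k_d)/(k_d L₀) = 1 − 4.21×0.3000/(0.242×12.6) = 0.5858, so
t_c = ln(2.240 × 0.5858) / 0.3000 = 0.2715 / 0.3000 = 0.9051 d.
D_c = (k_d/k_2) L₀ e^(−k_d t_c) = (0.242/0.542) × 12.6 × e^(−0.242×0.9051) = 0.4465 × 12.6 × 0.8033 = 4.519 mg/L.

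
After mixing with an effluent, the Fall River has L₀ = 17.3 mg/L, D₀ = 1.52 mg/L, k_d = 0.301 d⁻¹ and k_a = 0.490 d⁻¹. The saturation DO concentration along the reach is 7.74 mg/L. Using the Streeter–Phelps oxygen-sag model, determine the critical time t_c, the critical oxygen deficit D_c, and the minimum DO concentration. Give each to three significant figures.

At the critical point dD/dt = 0, so k_d L₀ e^(−k_d t) = k_a D. Substituting D(t) from the Streeter–Phelps equation and solving for t gives
t_c = ln[(k_a/k_d)(1 − D₀(k_a−k_d)/(k_d L₀))] / (k_a−k_d).
Here k_a−k_d = 0.1890 d⁻¹ and 1 − D₀(k_a−k_d)/(k_d L₀) = 1 − 1.52×0.1890/(0.301×17.3) = 0.9448, so
t_c = ln(1.628 × 0.9448) / 0.1890 = 0.4305 / 0.1890 = 2.278 d.
L(t_c) = L₀ e^(−k_d t_c) = 17.3 × 0.5037 = 8.715 mg/L, and at the critical point k_a D_c = k_d L, so D_c = (0.301/0.490) × 8.715 = 5.353 mg/L.
Minimum DO = C_s − D_c = 7.74 − 5.353 = 2.387 mg/L.

t_c ≈ 2.28 d; D_c ≈ 5.35 mg/L; min DO ≈ 2.39 mg/L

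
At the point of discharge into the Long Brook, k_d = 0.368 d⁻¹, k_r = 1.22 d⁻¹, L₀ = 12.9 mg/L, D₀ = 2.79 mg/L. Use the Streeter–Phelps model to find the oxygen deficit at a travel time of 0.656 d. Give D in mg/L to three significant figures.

D ≈ 3.13 mg/L

k_d L₀/(k_r−k_d) = 0.368×12.9/(1.22−0.368) = 4.747/0.8520 = 5.572 mg/L.
e^(−k_d t) = e^(−0.368×0.6560) = 0.7855; e^(−k_r t) = e^(−1.22×0.6560) = 0.4492.
D = 5.572 × (0.7855 − 0.4492) + 2.79 × 0.4492 = 1.874 + 1.253 = 3.127 mg/L.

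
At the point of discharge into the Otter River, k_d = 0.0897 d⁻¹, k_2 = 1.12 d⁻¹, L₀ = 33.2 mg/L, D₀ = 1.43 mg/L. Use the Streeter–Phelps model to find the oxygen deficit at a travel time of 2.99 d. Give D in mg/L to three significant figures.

D ≈ 2.16 mg/L

k_d L₀/(k_2−k_d) = 0.0897×33.2/(1.12−0.0897) = 2.978/1.030 = 2.890 mg/L.
e^(−k_d t) = e^(−0.0897×2.990) = 0.7648; e^(−k_2 t) = e^(−1.12×2.990) = 0.03513.
D = 2.890 × (0.7648 − 0.03513) + 1.43 × 0.03513 = 2.109 + 0.05023 = 2.159 mg/L.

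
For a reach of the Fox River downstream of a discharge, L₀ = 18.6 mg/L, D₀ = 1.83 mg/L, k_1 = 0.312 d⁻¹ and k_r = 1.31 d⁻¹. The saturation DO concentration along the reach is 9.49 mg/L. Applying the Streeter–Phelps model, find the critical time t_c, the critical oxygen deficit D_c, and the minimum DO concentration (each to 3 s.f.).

t_c ≈ 1.06 d; D_c ≈ 3.18 mg/L; min DO ≈ 6.31 mg/L

With k_r/k_1 = 4.199 and 1 − D₀(k_r−k_1)/(k_1 L₀) = 0.6853,
t_c = ln(4.199 × 0.6853) / (1.31 − 0.312) = ln(2.877) / 0.9980 = 1.057/0.9980 = 1.059 d.
L(t_c) = L₀ e^(−k_1 t_c) = 18.6 × 0.7186 = 13.37 mg/L, and at the critical point k_r D_c = k_1 L, so D_c = (0.312/1.31) × 13.37 = 3.183 mg/L.
Minimum DO = C_s − D_c = 9.49 − 3.183 = 6.307 mg/L.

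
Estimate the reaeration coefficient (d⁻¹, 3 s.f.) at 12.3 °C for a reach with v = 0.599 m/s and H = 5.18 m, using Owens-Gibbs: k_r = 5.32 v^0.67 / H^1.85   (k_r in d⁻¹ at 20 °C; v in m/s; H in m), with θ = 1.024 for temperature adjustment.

k_r(20) = 5.32 × 0.599^0.67 / 5.18^1.85 = 5.32 × 0.7094 / 20.97 = 0.1800 d⁻¹.
k_r(12.3) = 0.1800 × 1.024^(12.3−20) = 0.1800 × 0.8331 = 0.1500 d⁻¹.

k_r ≈ 0.150 d⁻¹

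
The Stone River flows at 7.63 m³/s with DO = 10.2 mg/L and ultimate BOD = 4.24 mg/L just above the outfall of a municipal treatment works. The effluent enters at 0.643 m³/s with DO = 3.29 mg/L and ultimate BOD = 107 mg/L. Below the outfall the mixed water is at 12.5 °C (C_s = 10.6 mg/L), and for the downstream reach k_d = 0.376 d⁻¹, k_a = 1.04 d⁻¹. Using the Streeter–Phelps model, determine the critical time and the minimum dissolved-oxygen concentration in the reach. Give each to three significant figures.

t_c ≈ 1.31 d; minimum DO ≈ 7.90 mg/L

Mixed DO = (7.63×10.2 + 0.643×3.29)/(7.63+0.643) = 79.94/8.273 = 9.663 mg/L.
Mixed L₀ = (7.63×4.24 + 0.643×107)/(8.273) = 101.2/8.273 = 12.23 mg/L.
Initial deficit D₀ = C_s − DO₀ = 10.6 − 9.663 = 0.9371 mg/L.
t_c = (1/0.6640) ln[(1.04/0.376)(1 − 0.9371×0.6640/(0.376×12.23))] = 1.506 × ln(2.392) = 1.313 d.
D_c = (0.376/1.04) × 12.23 × e^(−0.376×1.313) = 0.3615 × 12.23 × 0.6103 = 2.698 mg/L.
Minimum DO = 10.6 − 2.698 = 7.902 mg/L.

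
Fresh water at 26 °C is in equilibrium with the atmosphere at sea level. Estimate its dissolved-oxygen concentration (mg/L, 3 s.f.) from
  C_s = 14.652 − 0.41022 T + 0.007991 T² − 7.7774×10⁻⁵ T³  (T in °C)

C_s ≈ 8.02 mg/L

C_s = 14.652 − 0.41022×26 + 0.007991×26² − 7.7774×10⁻⁵×26³ = 8.021 mg/L.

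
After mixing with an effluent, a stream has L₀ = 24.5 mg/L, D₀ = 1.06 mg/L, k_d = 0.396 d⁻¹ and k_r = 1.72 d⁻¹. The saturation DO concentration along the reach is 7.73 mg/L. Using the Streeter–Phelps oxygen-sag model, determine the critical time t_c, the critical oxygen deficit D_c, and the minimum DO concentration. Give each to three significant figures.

With k_r/k_d = 4.343 and 1 − D₀(k_r−k_d)/(k_d L₀) = 0.8553,
t_c = ln(4.343 × 0.8553) / (1.72 − 0.396) = ln(3.715) / 1.324 = 1.312/1.324 = 0.9913 d.
D_c = (k_d/k_r) L₀ e^(−k_d t_c) = (0.396/1.72) × 24.5 × e^(−0.396×0.9913) = 0.2302 × 24.5 × 0.6753 = 3.809 mg/L.
Minimum DO = C_s − D_c = 7.73 − 3.809 = 3.921 mg/L.

t_c ≈ 0.991 d; D_c ≈ 3.81 mg/L; min DO ≈ 3.92 mg/L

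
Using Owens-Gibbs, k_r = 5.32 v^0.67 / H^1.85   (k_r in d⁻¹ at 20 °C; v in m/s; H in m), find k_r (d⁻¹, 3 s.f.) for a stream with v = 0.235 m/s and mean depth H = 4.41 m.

k_r = 5.32 × 0.235^0.67 / 4.41^1.85 = 5.32 × 0.3790 / 15.57 = 0.1295 d⁻¹.

k_r ≈ 0.130 d⁻¹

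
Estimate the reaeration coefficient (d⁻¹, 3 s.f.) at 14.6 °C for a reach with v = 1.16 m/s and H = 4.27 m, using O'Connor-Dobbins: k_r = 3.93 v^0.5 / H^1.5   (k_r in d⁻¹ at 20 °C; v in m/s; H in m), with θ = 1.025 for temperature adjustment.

k_r(20) = 3.93 × 1.16^0.5 / 4.27^1.5 = 3.93 × 1.077 / 8.824 = 0.4797 d⁻¹.
k_r(14.6) = 0.4797 × 1.025^(14.6−20) = 0.4797 × 0.8752 = 0.4198 d⁻¹.

k_r ≈ 0.420 d⁻¹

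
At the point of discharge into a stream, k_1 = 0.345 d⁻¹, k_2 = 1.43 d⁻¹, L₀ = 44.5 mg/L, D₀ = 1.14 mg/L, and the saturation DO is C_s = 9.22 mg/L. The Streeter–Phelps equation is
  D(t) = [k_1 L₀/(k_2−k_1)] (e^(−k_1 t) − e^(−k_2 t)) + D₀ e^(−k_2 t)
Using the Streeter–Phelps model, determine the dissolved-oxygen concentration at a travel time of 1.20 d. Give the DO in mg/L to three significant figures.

DO ≈ 2.21 mg/L

k_1 L₀/(k_2−k_1) = 0.345×44.5/(1.43−0.345) = 15.35/1.085 = 14.15 mg/L.
e^(−k_1 t) = e^(−0.345×1.200) = 0.6610; e^(−k_2 t) = e^(−1.43×1.200) = 0.1798.
D = 14.15 × (0.6610 − 0.1798) + 1.14 × 0.1798 = 6.809 + 0.2050 = 7.014 mg/L.
DO = C_s − D = 9.22 − 7.014 = 2.206 mg/L.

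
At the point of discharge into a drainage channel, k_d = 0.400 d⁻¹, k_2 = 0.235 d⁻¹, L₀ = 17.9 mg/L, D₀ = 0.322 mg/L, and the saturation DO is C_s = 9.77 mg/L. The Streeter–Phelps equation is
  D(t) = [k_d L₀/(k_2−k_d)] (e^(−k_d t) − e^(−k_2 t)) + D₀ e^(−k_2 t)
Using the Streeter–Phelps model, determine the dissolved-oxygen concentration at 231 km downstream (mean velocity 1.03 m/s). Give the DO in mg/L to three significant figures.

DO ≈ 1.38 mg/L

Travel time t = x/v = 231 km / (1.03 m/s) = 231000 m / 1.03 m/s = 224300 s = 2.596 d.
k_d L₀/(k_2−k_d) = 0.400×17.9/(0.235−0.400) = 7.160/-0.1650 = -43.39 mg/L.
e^(−k_d t) = e^(−0.400×2.596) = 0.3541; e^(−k_2 t) = e^(−0.235×2.596) = 0.5434.
D = -43.39 × (0.3541 − 0.5434) + 0.322 × 0.5434 = 8.214 + 0.1750 = 8.389 mg/L.
DO = C_s − D = 9.77 − 8.389 = 1.381 mg/L.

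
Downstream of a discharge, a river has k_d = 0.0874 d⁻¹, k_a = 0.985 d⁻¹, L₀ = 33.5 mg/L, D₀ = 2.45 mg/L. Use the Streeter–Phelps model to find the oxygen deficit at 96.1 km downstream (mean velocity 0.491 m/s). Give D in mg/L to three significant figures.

D ≈ 2.59 mg/L

Travel time t = x/v = 96.1 km / (0.491 m/s) = 96100 m / 0.491 m/s = 195700 s = 2.265 d.
k_d L₀/(k_a−k_d) = 0.0874×33.5/(0.985−0.0874) = 2.928/0.8976 = 3.262 mg/L.
e^(−k_d t) = e^(−0.0874×2.265) = 0.8204; e^(−k_a t) = e^(−0.985×2.265) = 0.1074.
D = 3.262 × (0.8204 − 0.1074) + 2.45 × 0.1074 = 2.326 + 0.2631 = 2.589 mg/L.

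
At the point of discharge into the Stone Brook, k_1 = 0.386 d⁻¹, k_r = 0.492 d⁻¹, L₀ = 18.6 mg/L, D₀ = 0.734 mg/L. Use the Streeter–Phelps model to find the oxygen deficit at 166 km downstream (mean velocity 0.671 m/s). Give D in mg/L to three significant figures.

Travel time t = x/v = 166 km / (0.671 m/s) = 166000 m / 0.671 m/s = 247400 s = 2.863 d.
k_1 L₀/(k_r−k_1) = 0.386×18.6/(0.492−0.386) = 7.180/0.1060 = 67.73 mg/L.
e^(−k_1 t) = e^(−0.386×2.863) = 0.3311; e^(−k_r t) = e^(−0.492×2.863) = 0.2444.
D = 67.73 × (0.3311 − 0.2444) + 0.734 × 0.2444 = 5.871 + 0.1794 = 6.051 mg/L.

D ≈ 6.05 mg/L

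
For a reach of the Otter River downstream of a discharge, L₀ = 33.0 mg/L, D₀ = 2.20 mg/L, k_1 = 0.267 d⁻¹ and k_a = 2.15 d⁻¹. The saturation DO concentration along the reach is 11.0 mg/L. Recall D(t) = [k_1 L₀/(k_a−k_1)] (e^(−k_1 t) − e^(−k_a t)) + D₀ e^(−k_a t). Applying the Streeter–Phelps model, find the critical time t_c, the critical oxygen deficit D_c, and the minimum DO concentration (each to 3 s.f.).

t_c ≈ 0.770 d; D_c ≈ 3.34 mg/L; min DO ≈ 7.66 mg/L

At the critical point dD/dt = 0, so k_1 L₀ e^(−k_1 t) = k_a D. Substituting D(t) from the Streeter–Phelps equation and solving for t gives
t_c = ln[(k_a/k_1)(1 − D₀(k_a−k_1)/(k_1 L₀))] / (k_a−k_1).
Here k_a−k_1 = 1.883 d⁻¹ and 1 − D₀(k_a−k_1)/(k_1 L₀) = 1 − 2.20×1.883/(0.267×33.0) = 0.5298, so
t_c = ln(8.052 × 0.5298) / 1.883 = 1.451 / 1.883 = 0.7705 d.
D_c = (k_1/k_a) L₀ e^(−k_1 t_c) = (0.267/2.15) × 33.0 × e^(−0.267×0.7705) = 0.1242 × 33.0 × 0.8141 = 3.336 mg/L.
Minimum DO = C_s − D_c = 11.0 − 3.336 = 7.664 mg/L.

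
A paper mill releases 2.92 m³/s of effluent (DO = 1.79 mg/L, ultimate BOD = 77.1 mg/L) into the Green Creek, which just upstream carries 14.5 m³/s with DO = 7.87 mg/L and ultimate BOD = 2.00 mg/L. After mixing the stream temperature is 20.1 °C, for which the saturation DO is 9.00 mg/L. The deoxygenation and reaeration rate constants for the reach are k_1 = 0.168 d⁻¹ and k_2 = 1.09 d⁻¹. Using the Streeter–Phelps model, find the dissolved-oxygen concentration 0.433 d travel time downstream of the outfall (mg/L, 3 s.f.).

Mixed DO = (14.5×7.87 + 2.92×1.79)/(14.5+2.92) = 119.3/17.42 = 6.851 mg/L.
Mixed L₀ = (14.5×2.00 + 2.92×77.1)/(17.42) = 254.1/17.42 = 14.59 mg/L.
Initial deficit D₀ = C_s − DO₀ = 9.00 − 6.851 = 2.149 mg/L.
D(0.433) = [0.168×14.59/(1.09−0.168)](e^(−0.168×0.433) − e^(−1.09×0.433)) + 2.149 e^(−1.09×0.433)
= 2.658 × (0.9298 − 0.6238) + 2.149 × 0.6238 = 2.154 mg/L.
DO = 9.00 − 2.154 = 6.846 mg/L.

DO ≈ 6.85 mg/L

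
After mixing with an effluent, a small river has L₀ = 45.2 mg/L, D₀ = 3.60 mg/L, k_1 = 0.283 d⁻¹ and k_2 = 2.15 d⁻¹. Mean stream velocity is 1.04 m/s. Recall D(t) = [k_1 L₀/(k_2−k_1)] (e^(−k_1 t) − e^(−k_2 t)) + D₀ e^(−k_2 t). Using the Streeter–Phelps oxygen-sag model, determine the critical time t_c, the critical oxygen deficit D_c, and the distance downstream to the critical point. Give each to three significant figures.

t_c ≈ 0.687 d; D_c ≈ 4.90 mg/L; x_c ≈ 61.7 km

At the critical point dD/dt = 0, so k_1 L₀ e^(−k_1 t) = k_2 D. Substituting D(t) from the Streeter–Phelps equation and solving for t gives
t_c = ln[(k_2/k_1)(1 − D₀(k_2−k_1)/(k_1 L₀))] / (k_2−k_1).
Here k_2−k_1 = 1.867 d⁻¹ and 1 − D₀(k_2−k_1)/(k_1 L₀) = 1 − 3.60×1.867/(0.283×45.2) = 0.4746, so
t_c = ln(7.597 × 0.4746) / 1.867 = 1.282 / 1.867 = 0.6869 d.
D_c = (k_1/k_2) L₀ e^(−k_1 t_c) = (0.283/2.15) × 45.2 × e^(−0.283×0.6869) = 0.1316 × 45.2 × 0.8233 = 4.899 mg/L.
x_c = v t_c = 1.04 m/s × 0.6869 d × 86400 s/d = 61720 m ≈ 61.7 km.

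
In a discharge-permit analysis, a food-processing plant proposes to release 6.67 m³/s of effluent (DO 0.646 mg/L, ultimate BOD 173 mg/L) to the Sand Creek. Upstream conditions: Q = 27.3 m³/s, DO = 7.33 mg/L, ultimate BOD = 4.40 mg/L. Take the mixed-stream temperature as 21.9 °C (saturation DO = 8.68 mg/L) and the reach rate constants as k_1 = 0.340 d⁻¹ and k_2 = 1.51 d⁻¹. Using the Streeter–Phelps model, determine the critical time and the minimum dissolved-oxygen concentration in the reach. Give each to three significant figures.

t_c ≈ 1.03 d; minimum DO ≈ 2.74 mg/L

Mixed DO = (27.3×7.33 + 6.67×0.646)/(27.3+6.67) = 204.4/33.97 = 6.018 mg/L.
Mixed L₀ = (27.3×4.40 + 6.67×173)/(33.97) = 1274/33.97 = 37.50 mg/L.
Initial deficit D₀ = C_s − DO₀ = 8.68 − 6.018 = 2.662 mg/L.
t_c = (1/1.170) ln[(1.51/0.340)(1 − 2.662×1.170/(0.340×37.50))] = 0.8547 × ln(3.356) = 1.035 d.
D_c = (0.340/1.51) × 37.50 × e^(−0.340×1.035) = 0.2252 × 37.50 × 0.7034 = 5.940 mg/L.
Minimum DO = 8.68 − 5.940 = 2.740 mg/L.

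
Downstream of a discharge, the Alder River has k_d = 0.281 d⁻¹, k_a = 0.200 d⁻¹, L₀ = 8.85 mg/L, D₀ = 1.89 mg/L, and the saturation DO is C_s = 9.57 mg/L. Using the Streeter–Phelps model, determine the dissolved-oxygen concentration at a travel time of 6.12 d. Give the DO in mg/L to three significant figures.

k_d L₀/(k_a−k_d) = 0.281×8.85/(0.200−0.281) = 2.487/-0.08100 = -30.70 mg/L.
e^(−k_d t) = e^(−0.281×6.120) = 0.1791; e^(−k_a t) = e^(−0.200×6.120) = 0.2941.
D = -30.70 × (0.1791 − 0.2941) + 1.89 × 0.2941 = 3.529 + 0.5558 = 4.084 mg/L.
DO = C_s − D = 9.57 − 4.084 = 5.486 mg/L.

DO ≈ 5.49 mg/L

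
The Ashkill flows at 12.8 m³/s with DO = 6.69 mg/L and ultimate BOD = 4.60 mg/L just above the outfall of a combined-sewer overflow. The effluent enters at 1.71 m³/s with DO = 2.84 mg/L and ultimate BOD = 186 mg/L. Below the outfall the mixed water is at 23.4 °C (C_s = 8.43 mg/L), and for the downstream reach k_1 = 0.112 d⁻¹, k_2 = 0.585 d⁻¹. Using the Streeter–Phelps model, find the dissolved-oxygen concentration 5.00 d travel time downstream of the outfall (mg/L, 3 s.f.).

Mixed DO = (12.8×6.69 + 1.71×2.84)/(12.8+1.71) = 90.49/14.51 = 6.236 mg/L.
Mixed L₀ = (12.8×4.60 + 1.71×186)/(14.51) = 376.9/14.51 = 25.98 mg/L.
Initial deficit D₀ = C_s − DO₀ = 8.43 − 6.236 = 2.194 mg/L.
D(5.00) = [0.112×25.98/(0.585−0.112)](e^(−0.112×5.00) − e^(−0.585×5.00)) + 2.194 e^(−0.585×5.00)
= 6.151 × (0.5712 − 0.05366) + 2.194 × 0.05366 = 3.301 mg/L.
DO = 8.43 − 3.301 = 5.129 mg/L.

DO ≈ 5.13 mg/L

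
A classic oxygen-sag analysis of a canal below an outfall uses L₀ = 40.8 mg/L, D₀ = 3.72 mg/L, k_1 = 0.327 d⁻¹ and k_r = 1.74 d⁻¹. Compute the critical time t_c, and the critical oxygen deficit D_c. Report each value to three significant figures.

t_c ≈ 0.829 d; D_c ≈ 5.85 mg/L

With k_r/k_1 = 5.321 and 1 − D₀(k_r−k_1)/(k_1 L₀) = 0.6060,
t_c = ln(5.321 × 0.6060) / (1.74 − 0.327) = ln(3.225) / 1.413 = 1.171/1.413 = 0.8286 d.
L(t_c) = L₀ e^(−k_1 t_c) = 40.8 × 0.7626 = 31.12 mg/L, and at the critical point k_r D_c = k_1 L, so D_c = (0.327/1.74) × 31.12 = 5.848 mg/L.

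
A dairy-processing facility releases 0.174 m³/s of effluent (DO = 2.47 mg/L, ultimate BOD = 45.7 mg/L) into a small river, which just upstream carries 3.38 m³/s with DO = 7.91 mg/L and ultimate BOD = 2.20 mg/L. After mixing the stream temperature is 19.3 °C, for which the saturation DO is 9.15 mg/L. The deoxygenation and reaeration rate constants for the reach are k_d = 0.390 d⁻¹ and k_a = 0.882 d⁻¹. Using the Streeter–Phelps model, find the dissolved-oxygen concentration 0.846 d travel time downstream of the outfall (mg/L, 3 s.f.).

Mixed DO = (3.38×7.91 + 0.174×2.47)/(3.38+0.174) = 27.17/3.554 = 7.644 mg/L.
Mixed L₀ = (3.38×2.20 + 0.174×45.7)/(3.554) = 15.39/3.554 = 4.330 mg/L.
Initial deficit D₀ = C_s − DO₀ = 9.15 − 7.644 = 1.506 mg/L.
D(0.846) = [0.390×4.330/(0.882−0.390)](e^(−0.390×0.846) − e^(−0.882×0.846)) + 1.506 e^(−0.882×0.846)
= 3.432 × (0.7190 − 0.4742) + 1.506 × 0.4742 = 1.554 mg/L.
DO = 9.15 − 1.554 = 7.596 mg/L.

DO ≈ 7.60 mg/L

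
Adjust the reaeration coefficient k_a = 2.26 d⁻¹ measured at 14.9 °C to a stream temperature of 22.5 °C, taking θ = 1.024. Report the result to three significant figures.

k_a ≈ 2.71 d⁻¹

k_a(T₂) = k_a(T₁) · θ^(T₂−T₁) = 2.26 × 1.024^(22.5−14.9)
= 2.26 × 1.024^7.60 = 2.26 × 1.198 = 2.706 d⁻¹.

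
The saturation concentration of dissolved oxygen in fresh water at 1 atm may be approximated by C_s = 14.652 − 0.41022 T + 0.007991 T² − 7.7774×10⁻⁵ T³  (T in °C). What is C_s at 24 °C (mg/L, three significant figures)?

C_s = 14.652 − 0.41022×24 + 0.007991×24² − 7.7774×10⁻⁵×24³ = 8.334 mg/L.

C_s ≈ 8.33 mg/L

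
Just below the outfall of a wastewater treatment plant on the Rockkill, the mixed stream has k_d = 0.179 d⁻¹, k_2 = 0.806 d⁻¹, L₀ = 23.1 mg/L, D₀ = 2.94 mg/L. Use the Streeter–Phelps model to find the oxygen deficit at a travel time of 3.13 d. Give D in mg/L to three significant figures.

k_d L₀/(k_2−k_d) = 0.179×23.1/(0.806−0.179) = 4.135/0.6270 = 6.595 mg/L.
e^(−k_d t) = e^(−0.179×3.130) = 0.5711; e^(−k_2 t) = e^(−0.806×3.130) = 0.08024.
D = 6.595 × (0.5711 − 0.08024) + 2.94 × 0.08024 = 3.237 + 0.2359 = 3.473 mg/L.

D ≈ 3.47 mg/L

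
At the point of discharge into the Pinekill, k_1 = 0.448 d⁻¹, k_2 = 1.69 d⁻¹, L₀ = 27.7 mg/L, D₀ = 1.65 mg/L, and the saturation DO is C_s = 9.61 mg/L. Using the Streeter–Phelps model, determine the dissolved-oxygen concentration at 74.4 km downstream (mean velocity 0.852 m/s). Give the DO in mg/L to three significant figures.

Travel time t = x/v = 74.4 km / (0.852 m/s) = 74400 m / 0.852 m/s = 87320 s = 1.011 d.
k_1 L₀/(k_2−k_1) = 0.448×27.7/(1.69−0.448) = 12.41/1.242 = 9.992 mg/L.
e^(−k_1 t) = e^(−0.448×1.011) = 0.6359; e^(−k_2 t) = e^(−1.69×1.011) = 0.1812.
D = 9.992 × (0.6359 − 0.1812) + 1.65 × 0.1812 = 4.543 + 0.2990 = 4.842 mg/L.
DO = C_s − D = 9.61 − 4.842 = 4.768 mg/L.

DO ≈ 4.77 mg/L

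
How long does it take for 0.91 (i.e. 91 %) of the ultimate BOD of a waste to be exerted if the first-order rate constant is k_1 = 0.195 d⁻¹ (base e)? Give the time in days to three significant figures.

t ≈ 12.3 d

y/L₀ = 1 − e^(−k_1 t) = 0.91 ⇒ e^(−k_1 t) = 0.0900
t = −ln(0.0900) / 0.195 = 2.408 / 0.195 = 12.35 d.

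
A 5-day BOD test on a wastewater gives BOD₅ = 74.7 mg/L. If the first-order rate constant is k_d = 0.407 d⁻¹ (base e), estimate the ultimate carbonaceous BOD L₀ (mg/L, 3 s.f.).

L₀ ≈ 85.9 mg/L

BOD₅ = L₀(1 − e^(−5k_d)) ⇒ L₀ = BOD₅ / (1 − e^(−5×0.407))
= 74.7 / (1 − 0.1307) = 74.7 / 0.8693 = 85.93 mg/L.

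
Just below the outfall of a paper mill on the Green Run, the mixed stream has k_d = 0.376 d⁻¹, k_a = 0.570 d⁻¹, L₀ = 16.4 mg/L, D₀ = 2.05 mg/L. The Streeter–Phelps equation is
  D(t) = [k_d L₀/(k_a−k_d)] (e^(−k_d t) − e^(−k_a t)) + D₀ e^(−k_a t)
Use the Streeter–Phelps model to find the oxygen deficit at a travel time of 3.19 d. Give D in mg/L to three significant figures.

D ≈ 4.75 mg/L

k_d L₀/(k_a−k_d) = 0.376×16.4/(0.570−0.376) = 6.166/0.1940 = 31.79 mg/L.
e^(−k_d t) = e^(−0.376×3.190) = 0.3014; e^(−k_a t) = e^(−0.570×3.190) = 0.1623.
D = 31.79 × (0.3014 − 0.1623) + 2.05 × 0.1623 = 4.420 + 0.3327 = 4.753 mg/L.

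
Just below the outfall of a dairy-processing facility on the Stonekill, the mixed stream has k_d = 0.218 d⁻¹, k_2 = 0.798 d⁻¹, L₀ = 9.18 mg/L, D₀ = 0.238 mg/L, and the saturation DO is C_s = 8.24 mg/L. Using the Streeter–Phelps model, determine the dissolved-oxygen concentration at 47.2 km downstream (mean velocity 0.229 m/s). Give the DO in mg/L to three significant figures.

DO ≈ 6.67 mg/L

Travel time t = x/v = 47.2 km / (0.229 m/s) = 47200 m / 0.229 m/s = 206100 s = 2.386 d.
k_d L₀/(k_2−k_d) = 0.218×9.18/(0.798−0.218) = 2.001/0.5800 = 3.450 mg/L.
e^(−k_d t) = e^(−0.218×2.386) = 0.5945; e^(−k_2 t) = e^(−0.798×2.386) = 0.1490.
D = 3.450 × (0.5945 − 0.1490) + 0.238 × 0.1490 = 1.537 + 0.03547 = 1.573 mg/L.
DO = C_s − D = 8.24 − 1.573 = 6.667 mg/L.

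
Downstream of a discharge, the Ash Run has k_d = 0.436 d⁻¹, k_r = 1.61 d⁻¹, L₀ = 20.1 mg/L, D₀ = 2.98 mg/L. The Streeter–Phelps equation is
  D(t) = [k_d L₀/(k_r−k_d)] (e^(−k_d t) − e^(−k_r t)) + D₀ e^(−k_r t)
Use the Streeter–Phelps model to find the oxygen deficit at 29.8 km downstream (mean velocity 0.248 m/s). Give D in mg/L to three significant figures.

D ≈ 3.59 mg/L

Travel time t = x/v = 29.8 km / (0.248 m/s) = 29800 m / 0.248 m/s = 120200 s = 1.391 d.
k_d L₀/(k_r−k_d) = 0.436×20.1/(1.61−0.436) = 8.764/1.174 = 7.465 mg/L.
e^(−k_d t) = e^(−0.436×1.391) = 0.5453; e^(−k_r t) = e^(−1.61×1.391) = 0.1066.
D = 7.465 × (0.5453 − 0.1066) + 2.98 × 0.1066 = 3.275 + 0.3175 = 3.593 mg/L.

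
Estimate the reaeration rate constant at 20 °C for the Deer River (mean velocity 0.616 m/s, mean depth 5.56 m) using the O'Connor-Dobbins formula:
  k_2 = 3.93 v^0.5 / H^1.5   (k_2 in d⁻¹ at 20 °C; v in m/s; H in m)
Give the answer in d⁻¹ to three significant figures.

k_2 = 3.93 × 0.616^0.5 / 5.56^1.5 = 3.93 × 0.7849 / 13.11 = 0.2353 d⁻¹.

k_2 ≈ 0.235 d⁻¹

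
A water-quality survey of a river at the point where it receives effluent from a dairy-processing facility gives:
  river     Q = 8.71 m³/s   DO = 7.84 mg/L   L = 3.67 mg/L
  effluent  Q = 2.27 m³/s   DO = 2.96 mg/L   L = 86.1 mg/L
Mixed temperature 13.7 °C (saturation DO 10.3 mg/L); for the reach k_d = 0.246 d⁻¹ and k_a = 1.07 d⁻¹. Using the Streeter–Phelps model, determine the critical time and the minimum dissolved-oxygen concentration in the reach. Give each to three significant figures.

Mixed DO = (8.71×7.84 + 2.27×2.96)/(8.71+2.27) = 75.01/10.98 = 6.831 mg/L.
Mixed L₀ = (8.71×3.67 + 2.27×86.1)/(10.98) = 227.4/10.98 = 20.71 mg/L.
Initial deficit D₀ = C_s − DO₀ = 10.3 − 6.831 = 3.469 mg/L.
t_c = (1/0.8240) ln[(1.07/0.246)(1 − 3.469×0.8240/(0.246×20.71))] = 1.214 × ln(1.909) = 0.7850 d.
D_c = (0.246/1.07) × 20.71 × e^(−0.246×0.7850) = 0.2299 × 20.71 × 0.8244 = 3.926 mg/L.
Minimum DO = 10.3 − 3.926 = 6.374 mg/L.

t_c ≈ 0.785 d; minimum DO ≈ 6.37 mg/L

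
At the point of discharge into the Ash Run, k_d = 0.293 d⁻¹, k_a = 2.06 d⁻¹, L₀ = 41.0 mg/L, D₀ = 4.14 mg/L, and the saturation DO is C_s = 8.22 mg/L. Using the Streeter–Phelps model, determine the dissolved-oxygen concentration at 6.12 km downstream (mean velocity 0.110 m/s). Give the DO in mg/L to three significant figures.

DO ≈ 3.30 mg/L

Travel time t = x/v = 6.12 km / (0.110 m/s) = 6120 m / 0.110 m/s = 55640 s = 0.6439 d.
k_d L₀/(k_a−k_d) = 0.293×41.0/(2.06−0.293) = 12.01/1.767 = 6.799 mg/L.
e^(−k_d t) = e^(−0.293×0.6439) = 0.8281; e^(−k_a t) = e^(−2.06×0.6439) = 0.2654.
D = 6.799 × (0.8281 − 0.2654) + 4.14 × 0.2654 = 3.825 + 1.099 = 4.924 mg/L.
DO = C_s − D = 8.22 − 4.924 = 3.296 mg/L.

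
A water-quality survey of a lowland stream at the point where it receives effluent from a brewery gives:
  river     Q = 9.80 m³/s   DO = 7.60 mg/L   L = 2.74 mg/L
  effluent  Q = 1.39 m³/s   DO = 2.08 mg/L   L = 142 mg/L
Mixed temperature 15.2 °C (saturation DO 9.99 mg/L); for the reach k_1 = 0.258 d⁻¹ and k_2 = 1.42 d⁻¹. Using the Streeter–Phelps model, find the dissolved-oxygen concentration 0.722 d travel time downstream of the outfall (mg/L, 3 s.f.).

DO ≈ 6.79 mg/L

Mixed DO = (9.80×7.60 + 1.39×2.08)/(9.80+1.39) = 77.37/11.19 = 6.914 mg/L.
Mixed L₀ = (9.80×2.74 + 1.39×142)/(11.19) = 224.2/11.19 = 20.04 mg/L.
Initial deficit D₀ = C_s − DO₀ = 9.99 − 6.914 = 3.076 mg/L.
D(0.722) = [0.258×20.04/(1.42−0.258)](e^(−0.258×0.722) − e^(−1.42×0.722)) + 3.076 e^(−1.42×0.722)
= 4.449 × (0.8300 − 0.3587) + 3.076 × 0.3587 = 3.200 mg/L.
DO = 9.99 − 3.200 = 6.790 mg/L.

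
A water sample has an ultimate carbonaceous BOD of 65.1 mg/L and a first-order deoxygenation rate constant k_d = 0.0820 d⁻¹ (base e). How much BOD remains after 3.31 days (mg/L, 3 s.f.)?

L_t = L₀ e^(−k_d t) = 65.1 × e^(−0.0820×3.31) = 65.1 × 0.7623 = 49.63 mg/L.

L ≈ 49.6 mg/L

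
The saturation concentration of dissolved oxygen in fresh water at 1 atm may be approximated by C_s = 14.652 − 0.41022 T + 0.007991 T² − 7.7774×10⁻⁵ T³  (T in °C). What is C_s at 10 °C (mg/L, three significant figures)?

C_s ≈ 11.3 mg/L

C_s = 14.652 − 0.41022×10 + 0.007991×10² − 7.7774×10⁻⁵×10³ = 11.27 mg/L.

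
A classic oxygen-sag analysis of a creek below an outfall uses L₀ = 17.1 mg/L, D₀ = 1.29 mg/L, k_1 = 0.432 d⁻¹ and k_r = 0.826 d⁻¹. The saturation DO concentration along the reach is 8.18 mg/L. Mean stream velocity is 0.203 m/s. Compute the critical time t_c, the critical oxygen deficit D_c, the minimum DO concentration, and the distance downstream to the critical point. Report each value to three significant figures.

With k_r/k_1 = 1.912 and 1 − D₀(k_r−k_1)/(k_1 L₀) = 0.9312,
t_c = ln(1.912 × 0.9312) / (0.826 − 0.432) = ln(1.780) / 0.3940 = 0.5769/0.3940 = 1.464 d.
D_c = (k_1/k_r) L₀ e^(−k_1 t_c) = (0.432/0.826) × 17.1 × e^(−0.432×1.464) = 0.5230 × 17.1 × 0.5312 = 4.751 mg/L.
Minimum DO = C_s − D_c = 8.18 − 4.751 = 3.429 mg/L.
x_c = v t_c = 0.203 m/s × 1.464 d × 86400 s/d = 25680 m ≈ 25.7 km.

t_c ≈ 1.46 d; D_c ≈ 4.75 mg/L; min DO ≈ 3.43 mg/L; x_c ≈ 25.7 km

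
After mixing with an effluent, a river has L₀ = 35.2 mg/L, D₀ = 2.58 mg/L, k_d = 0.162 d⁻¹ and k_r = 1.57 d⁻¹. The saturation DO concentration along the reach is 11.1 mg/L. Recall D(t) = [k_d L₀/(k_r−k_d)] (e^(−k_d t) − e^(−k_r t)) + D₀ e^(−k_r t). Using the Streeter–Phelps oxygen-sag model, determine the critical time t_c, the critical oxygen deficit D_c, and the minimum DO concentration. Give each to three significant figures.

At the critical point dD/dt = 0, so k_d L₀ e^(−k_d t) = k_r D. Substituting D(t) from the Streeter–Phelps equation and solving for t gives
t_c = ln[(k_r/k_d)(1 − D₀(k_r−k_d)/(k_d L₀))] / (k_r−k_d).
Here k_r−k_d = 1.408 d⁻¹ and 1 − D₀(k_r−k_d)/(k_d L₀) = 1 − 2.58×1.408/(0.162×35.2) = 0.3630, so
t_c = ln(9.691 × 0.3630) / 1.408 = 1.258 / 1.408 = 0.8933 d.
D_c = (k_d/k_r) L₀ e^(−k_d t_c) = (0.162/1.57) × 35.2 × e^(−0.162×0.8933) = 0.1032 × 35.2 × 0.8653 = 3.143 mg/L.
Minimum DO = C_s − D_c = 11.1 − 3.143 = 7.957 mg/L.

t_c ≈ 0.893 d; D_c ≈ 3.14 mg/L; min DO ≈ 7.96 mg/L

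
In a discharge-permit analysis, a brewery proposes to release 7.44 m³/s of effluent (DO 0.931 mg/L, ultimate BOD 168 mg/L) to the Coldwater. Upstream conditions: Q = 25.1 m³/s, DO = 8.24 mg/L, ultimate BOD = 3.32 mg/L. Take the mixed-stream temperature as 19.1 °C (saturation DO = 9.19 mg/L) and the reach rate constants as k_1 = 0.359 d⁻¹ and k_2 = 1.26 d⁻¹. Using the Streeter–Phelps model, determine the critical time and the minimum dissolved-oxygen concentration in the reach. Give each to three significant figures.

Mixed DO = (25.1×8.24 + 7.44×0.931)/(25.1+7.44) = 213.8/32.54 = 6.569 mg/L.
Mixed L₀ = (25.1×3.32 + 7.44×168)/(32.54) = 1333/32.54 = 40.97 mg/L.
Initial deficit D₀ = C_s − DO₀ = 9.19 − 6.569 = 2.621 mg/L.
t_c = (1/0.9010) ln[(1.26/0.359)(1 − 2.621×0.9010/(0.359×40.97))] = 1.110 × ln(2.946) = 1.199 d.
D_c = (0.359/1.26) × 40.97 × e^(−0.359×1.199) = 0.2849 × 40.97 × 0.6502 = 7.590 mg/L.
Minimum DO = 9.19 − 7.590 = 1.600 mg/L.

t_c ≈ 1.20 d; minimum DO ≈ 1.60 mg/L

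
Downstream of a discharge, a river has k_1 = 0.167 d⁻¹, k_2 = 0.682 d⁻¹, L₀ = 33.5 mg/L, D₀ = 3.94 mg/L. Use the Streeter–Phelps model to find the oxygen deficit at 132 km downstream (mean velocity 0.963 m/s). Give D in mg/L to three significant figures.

D ≈ 5.99 mg/L

Travel time t = x/v = 132 km / (0.963 m/s) = 132000 m / 0.963 m/s = 137100 s = 1.586 d.
k_1 L₀/(k_2−k_1) = 0.167×33.5/(0.682−0.167) = 5.595/0.5150 = 10.86 mg/L.
e^(−k_1 t) = e^(−0.167×1.586) = 0.7673; e^(−k_2 t) = e^(−0.682×1.586) = 0.3389.
D = 10.86 × (0.7673 − 0.3389) + 3.94 × 0.3389 = 4.653 + 1.335 = 5.988 mg/L.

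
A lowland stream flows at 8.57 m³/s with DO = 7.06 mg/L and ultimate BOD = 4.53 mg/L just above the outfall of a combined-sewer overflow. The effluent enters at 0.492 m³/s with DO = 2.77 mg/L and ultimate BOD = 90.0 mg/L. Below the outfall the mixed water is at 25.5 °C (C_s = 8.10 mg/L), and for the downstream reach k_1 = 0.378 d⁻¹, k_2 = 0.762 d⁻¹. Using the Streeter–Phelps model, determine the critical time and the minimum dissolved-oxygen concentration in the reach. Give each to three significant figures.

Mixed DO = (8.57×7.06 + 0.492×2.77)/(8.57+0.492) = 61.87/9.062 = 6.827 mg/L.
Mixed L₀ = (8.57×4.53 + 0.492×90.0)/(9.062) = 83.10/9.062 = 9.170 mg/L.
Initial deficit D₀ = C_s − DO₀ = 8.10 − 6.827 = 1.273 mg/L.
t_c = (1/0.3840) ln[(0.762/0.378)(1 − 1.273×0.3840/(0.378×9.170))] = 2.604 × ln(1.732) = 1.430 d.
D_c = (0.378/0.762) × 9.170 × e^(−0.378×1.430) = 0.4961 × 9.170 × 0.5825 = 2.650 mg/L.
Minimum DO = 8.10 − 2.650 = 5.450 mg/L.

t_c ≈ 1.43 d; minimum DO ≈ 5.45 mg/L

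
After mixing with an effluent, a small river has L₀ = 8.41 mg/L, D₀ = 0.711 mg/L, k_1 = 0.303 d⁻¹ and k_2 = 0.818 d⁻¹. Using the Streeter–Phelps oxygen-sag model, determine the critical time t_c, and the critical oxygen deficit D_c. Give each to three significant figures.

At the critical point dD/dt = 0, so k_1 L₀ e^(−k_1 t) = k_2 D. Substituting D(t) from the Streeter–Phelps equation and solving for t gives
t_c = ln[(k_2/k_1)(1 − D₀(k_2−k_1)/(k_1 L₀))] / (k_2−k_1).
Here k_2−k_1 = 0.5150 d⁻¹ and 1 − D₀(k_2−k_1)/(k_1 L₀) = 1 − 0.711×0.5150/(0.303×8.41) = 0.8563, so
t_c = ln(2.700 × 0.8563) / 0.5150 = 0.8380 / 0.5150 = 1.627 d.
D_c = (k_1/k_2) L₀ e^(−k_1 t_c) = (0.303/0.818) × 8.41 × e^(−0.303×1.627) = 0.3704 × 8.41 × 0.6108 = 1.903 mg/L.

t_c ≈ 1.63 d; D_c ≈ 1.90 mg/L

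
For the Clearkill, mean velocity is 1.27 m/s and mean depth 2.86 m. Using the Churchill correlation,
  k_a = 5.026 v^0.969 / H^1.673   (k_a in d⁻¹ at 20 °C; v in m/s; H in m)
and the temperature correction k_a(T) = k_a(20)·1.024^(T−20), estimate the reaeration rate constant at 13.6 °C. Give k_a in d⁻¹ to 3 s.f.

k_a(20) = 5.026 × 1.27^0.969 / 2.86^1.673 = 5.026 × 1.261 / 5.801 = 1.092 d⁻¹.
k_a(13.6) = 1.092 × 1.024^(13.6−20) = 1.092 × 0.8592 = 0.9384 d⁻¹.

k_a ≈ 0.938 d⁻¹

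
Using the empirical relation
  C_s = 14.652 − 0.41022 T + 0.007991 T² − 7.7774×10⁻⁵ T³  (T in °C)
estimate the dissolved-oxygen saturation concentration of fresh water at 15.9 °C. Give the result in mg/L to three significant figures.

C_s = 14.652 − 0.41022×15.9 + 0.007991×15.9² − 7.7774×10⁻⁵×15.9³ = 9.837 mg/L.

C_s ≈ 9.84 mg/L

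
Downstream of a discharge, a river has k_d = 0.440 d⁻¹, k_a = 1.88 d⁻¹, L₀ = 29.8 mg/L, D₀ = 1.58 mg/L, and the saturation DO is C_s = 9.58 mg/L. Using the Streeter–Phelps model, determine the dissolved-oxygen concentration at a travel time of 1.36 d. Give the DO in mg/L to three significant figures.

k_d L₀/(k_a−k_d) = 0.440×29.8/(1.88−0.440) = 13.11/1.440 = 9.106 mg/L.
e^(−k_d t) = e^(−0.440×1.360) = 0.5497; e^(−k_a t) = e^(−1.88×1.360) = 0.07755.
D = 9.106 × (0.5497 − 0.07755) + 1.58 × 0.07755 = 4.299 + 0.1225 = 4.422 mg/L.
DO = C_s − D = 9.58 − 4.422 = 5.158 mg/L.

DO ≈ 5.16 mg/L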